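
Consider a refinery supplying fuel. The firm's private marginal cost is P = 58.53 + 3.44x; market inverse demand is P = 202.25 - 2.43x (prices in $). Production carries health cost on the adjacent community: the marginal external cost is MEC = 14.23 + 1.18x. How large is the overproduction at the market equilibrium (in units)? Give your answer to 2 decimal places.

Market equilibrium (private): 58.53 + 3.44x = 202.25 - 2.43x → x_m = 24.4838.
Social marginal cost = private MC + MEC = 72.76 + 4.62x.
Set SMC = demand: 72.76 + 4.62x = 202.25 - 2.43x → x* = 18.3674.
Gap = |24.4838 − 18.3674| = 6.1164.

6.12 units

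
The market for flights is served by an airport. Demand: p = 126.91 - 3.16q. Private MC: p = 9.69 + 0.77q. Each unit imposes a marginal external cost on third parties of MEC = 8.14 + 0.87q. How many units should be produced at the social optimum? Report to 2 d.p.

q* = 22.73

Social marginal cost = private MC + MEC = 17.83 + 1.64q.
Set SMC = demand: 17.83 + 1.64q = 126.91 - 3.16q → q* = 22.7250.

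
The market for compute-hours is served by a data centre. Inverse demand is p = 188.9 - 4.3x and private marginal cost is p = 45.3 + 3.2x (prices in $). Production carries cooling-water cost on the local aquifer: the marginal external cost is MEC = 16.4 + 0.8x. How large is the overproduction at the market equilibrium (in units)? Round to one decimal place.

3.8 units

Market equilibrium (private): 45.3 + 3.2x = 188.9 - 4.3x → x_m = 19.1467.
Social marginal cost = private MC + MEC = 61.7 + 4.0x.
Set SMC = demand: 61.7 + 4.0x = 188.9 - 4.3x → x* = 15.3253.
Gap = |19.1467 − 15.3253| = 3.8214.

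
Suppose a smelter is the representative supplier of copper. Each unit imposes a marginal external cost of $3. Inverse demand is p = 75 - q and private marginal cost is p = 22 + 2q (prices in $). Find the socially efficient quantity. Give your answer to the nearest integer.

q* = 17

Social marginal cost = private MC + MEC = 25 + 2q.
Set SMC = demand: 25 + 2q = 75 - q → q* = 16.6667.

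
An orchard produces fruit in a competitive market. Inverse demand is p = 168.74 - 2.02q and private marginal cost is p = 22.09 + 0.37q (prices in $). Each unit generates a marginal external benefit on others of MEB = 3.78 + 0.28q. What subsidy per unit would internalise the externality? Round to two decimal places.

Social marginal cost = private MC − MEB = 18.31 + 0.09q.
Set SMC = demand: 18.31 + 0.09q = 168.74 - 2.02q → q* = 71.2938.
The Pigouvian subsidy equals MEB at q*: 3.78 + 0.28×71.2938 = 23.7423.

subsidy = $23.74 per unit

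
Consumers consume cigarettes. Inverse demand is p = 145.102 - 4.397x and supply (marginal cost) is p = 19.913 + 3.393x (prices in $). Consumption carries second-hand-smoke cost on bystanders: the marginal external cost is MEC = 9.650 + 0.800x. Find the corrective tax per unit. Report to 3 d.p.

Social marginal benefit = demand − MEC = 135.452 - 5.197x.
Set SMB = MC: 135.452 - 5.197x = 19.913 + 3.393x → x* = 13.4504.
The Pigouvian tax equals MEC at x*: 9.650 + 0.800×13.4504 = 20.4103.

tax = $20.410 per unit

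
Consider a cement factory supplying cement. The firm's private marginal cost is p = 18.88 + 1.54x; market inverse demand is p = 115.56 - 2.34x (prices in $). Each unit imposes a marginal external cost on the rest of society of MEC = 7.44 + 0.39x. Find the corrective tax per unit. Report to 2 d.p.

Social marginal cost = private MC + MEC = 26.32 + 1.93x.
Set SMC = demand: 26.32 + 1.93x = 115.56 - 2.34x → x* = 20.8993.
The Pigouvian tax equals MEC at x*: 7.44 + 0.39×20.8993 = 15.5907.

tax = $15.59 per unit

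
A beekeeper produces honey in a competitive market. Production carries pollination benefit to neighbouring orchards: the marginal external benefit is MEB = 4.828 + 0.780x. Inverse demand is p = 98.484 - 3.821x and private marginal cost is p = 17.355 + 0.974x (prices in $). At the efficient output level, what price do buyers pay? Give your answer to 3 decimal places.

Social marginal cost = private MC − MEB = 12.527 + 0.194x.
Set SMC = demand: 12.527 + 0.194x = 98.484 - 3.821x → x* = 21.4090.
Consumer price on the demand curve at x*: 98.484 − 3.821×21.4090 = 16.6802.

P = $16.680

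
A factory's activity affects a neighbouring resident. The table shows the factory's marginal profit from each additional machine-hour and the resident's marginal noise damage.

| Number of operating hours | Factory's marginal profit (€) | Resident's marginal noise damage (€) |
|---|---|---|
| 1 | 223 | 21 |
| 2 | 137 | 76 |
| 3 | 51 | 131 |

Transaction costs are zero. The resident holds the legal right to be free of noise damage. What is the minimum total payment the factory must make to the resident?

€97

Efficient level: marginal profit ≥ marginal noise damage through level 2, so k* = 2.
With the resident holding the right, the factory must at least compensate total damage at k*: 21 + 76 = 97.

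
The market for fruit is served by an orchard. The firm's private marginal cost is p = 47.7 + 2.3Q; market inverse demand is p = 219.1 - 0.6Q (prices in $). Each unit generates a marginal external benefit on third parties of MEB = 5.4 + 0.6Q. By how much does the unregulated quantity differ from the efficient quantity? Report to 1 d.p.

17.8 units

Market equilibrium (private): 47.7 + 2.3Q = 219.1 - 0.6Q → Q_m = 59.1034.
Social marginal cost = private MC − MEB = 42.3 + 1.7Q.
Set SMC = demand: 42.3 + 1.7Q = 219.1 - 0.6Q → Q* = 76.8696.
Gap = |59.1034 − 76.8696| = 17.7662.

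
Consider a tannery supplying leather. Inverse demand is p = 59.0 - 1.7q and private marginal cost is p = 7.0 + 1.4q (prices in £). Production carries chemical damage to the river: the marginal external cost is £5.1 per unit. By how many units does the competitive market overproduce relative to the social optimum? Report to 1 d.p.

1.6 units

Market equilibrium (private): 7.0 + 1.4q = 59.0 - 1.7q → q_m = 16.7742.
Social marginal cost = private MC + MEC = 12.1 + 1.4q.
Set SMC = demand: 12.1 + 1.4q = 59.0 - 1.7q → q* = 15.1290.
Gap = |16.7742 − 15.1290| = 1.6452.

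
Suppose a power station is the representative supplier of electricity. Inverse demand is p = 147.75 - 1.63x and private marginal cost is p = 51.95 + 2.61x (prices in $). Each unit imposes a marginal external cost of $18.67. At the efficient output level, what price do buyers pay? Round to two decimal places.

P = $118.10

Social marginal cost = private MC + MEC = 70.62 + 2.61x.
Set SMC = demand: 70.62 + 2.61x = 147.75 - 1.63x → x* = 18.1910.
Consumer price on the demand curve at x*: 147.75 − 1.63×18.1910 = 118.0987.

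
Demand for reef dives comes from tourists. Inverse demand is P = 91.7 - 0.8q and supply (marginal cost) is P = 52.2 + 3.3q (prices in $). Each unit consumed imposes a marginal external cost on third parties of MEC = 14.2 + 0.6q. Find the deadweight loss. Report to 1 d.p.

Market equilibrium (private): 52.2 + 3.3q = 91.7 - 0.8q → q_m = 9.6341.
Social marginal benefit = demand − MEC = 77.5 - 1.4q.
Set SMB = MC: 77.5 - 1.4q = 52.2 + 3.3q → q* = 5.3830.
Height of the DWL triangle at q_m is MC(q_m) − SMB(q_m) = MEC(q_m) = 19.9805.
DWL = ½ × 4.2511 × 19.9805 = 42.4696.

DWL = $42.5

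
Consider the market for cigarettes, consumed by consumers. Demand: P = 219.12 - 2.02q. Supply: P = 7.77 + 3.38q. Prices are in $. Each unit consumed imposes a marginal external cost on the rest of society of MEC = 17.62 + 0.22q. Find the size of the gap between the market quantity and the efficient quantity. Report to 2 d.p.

4.67 units

Market equilibrium (private): 7.77 + 3.38q = 219.12 - 2.02q → q_m = 39.1389.
Social marginal benefit = demand − MEC = 201.50 - 2.24q.
Set SMB = MC: 201.50 - 2.24q = 7.77 + 3.38q → q* = 34.4715.
Gap = |39.1389 − 34.4715| = 4.6674.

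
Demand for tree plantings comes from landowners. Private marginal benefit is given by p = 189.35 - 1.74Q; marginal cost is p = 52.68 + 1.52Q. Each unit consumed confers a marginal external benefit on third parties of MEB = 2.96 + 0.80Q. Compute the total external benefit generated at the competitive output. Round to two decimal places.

827.12

Market equilibrium (private): 52.68 + 1.52Q = 189.35 - 1.74Q → Q_m = 41.9233.
Total external benefit = ∫₀^{Q_m} (2.96 + 0.80Q) dQ = 2.96×41.9233 + ½×0.80×41.9233² = 827.1182.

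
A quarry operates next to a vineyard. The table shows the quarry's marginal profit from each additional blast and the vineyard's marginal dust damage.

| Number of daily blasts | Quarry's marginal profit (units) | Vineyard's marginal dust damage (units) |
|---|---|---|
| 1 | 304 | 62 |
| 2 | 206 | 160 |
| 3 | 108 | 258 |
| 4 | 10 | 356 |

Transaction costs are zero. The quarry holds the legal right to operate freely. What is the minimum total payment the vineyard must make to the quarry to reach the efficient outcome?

Left alone the quarry would choose level 4 (marginal profit stays positive).
Efficient level: k* = 2 (marginal profit ≥ marginal dust damage through 2).
The vineyard must at least cover the quarry's forgone profit from cutting 4→2: 108 + 10 = 118.

118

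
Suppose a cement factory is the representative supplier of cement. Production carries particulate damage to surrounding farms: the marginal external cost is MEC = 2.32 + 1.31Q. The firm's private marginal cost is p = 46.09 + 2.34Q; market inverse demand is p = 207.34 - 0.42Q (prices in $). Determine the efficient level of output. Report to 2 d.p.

Social marginal cost = private MC + MEC = 48.41 + 3.65Q.
Set SMC = demand: 48.41 + 3.65Q = 207.34 - 0.42Q → Q* = 39.0491.

Q* = 39.05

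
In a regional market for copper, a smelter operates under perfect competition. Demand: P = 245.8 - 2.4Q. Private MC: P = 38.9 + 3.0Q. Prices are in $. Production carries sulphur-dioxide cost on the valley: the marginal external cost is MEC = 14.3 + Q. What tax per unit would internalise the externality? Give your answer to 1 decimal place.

Social marginal cost = private MC + MEC = 53.2 + 4.0Q.
Set SMC = demand: 53.2 + 4.0Q = 245.8 - 2.4Q → Q* = 30.0938.
The Pigouvian tax equals MEC at Q*: 14.3 + 1.0×30.0938 = 44.3938.

tax = $44.4 per unit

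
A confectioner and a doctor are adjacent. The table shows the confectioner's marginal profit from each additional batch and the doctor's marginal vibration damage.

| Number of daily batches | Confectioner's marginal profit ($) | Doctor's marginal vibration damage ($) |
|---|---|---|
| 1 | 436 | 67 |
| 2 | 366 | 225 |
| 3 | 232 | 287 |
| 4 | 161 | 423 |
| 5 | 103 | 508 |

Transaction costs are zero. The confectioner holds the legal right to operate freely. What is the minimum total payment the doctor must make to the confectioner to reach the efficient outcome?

Left alone the confectioner would choose level 5 (marginal profit stays positive).
Efficient level: k* = 2 (marginal profit ≥ marginal vibration damage through 2).
The doctor must at least cover the confectioner's forgone profit from cutting 5→2: 232 + 161 + 103 = 496.

$496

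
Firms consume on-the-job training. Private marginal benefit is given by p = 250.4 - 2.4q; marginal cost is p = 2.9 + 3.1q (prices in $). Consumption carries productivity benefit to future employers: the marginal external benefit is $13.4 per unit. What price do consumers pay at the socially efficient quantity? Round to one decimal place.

P = $136.6

Social marginal benefit = demand + MEB = 263.8 - 2.4q.
Set SMB = MC: 263.8 - 2.4q = 2.9 + 3.1q → q* = 47.4364.
Consumer price on the demand curve at q*: 250.4 − 2.4×47.4364 = 136.5526.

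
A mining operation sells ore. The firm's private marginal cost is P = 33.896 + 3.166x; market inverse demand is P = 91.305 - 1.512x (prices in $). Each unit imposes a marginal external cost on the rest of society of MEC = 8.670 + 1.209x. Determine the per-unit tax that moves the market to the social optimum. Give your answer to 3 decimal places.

Social marginal cost = private MC + MEC = 42.566 + 4.375x.
Set SMC = demand: 42.566 + 4.375x = 91.305 - 1.512x → x* = 8.2791.
The Pigouvian tax equals MEC at x*: 8.670 + 1.209×8.2791 = 18.6794.

tax = $18.679 per unit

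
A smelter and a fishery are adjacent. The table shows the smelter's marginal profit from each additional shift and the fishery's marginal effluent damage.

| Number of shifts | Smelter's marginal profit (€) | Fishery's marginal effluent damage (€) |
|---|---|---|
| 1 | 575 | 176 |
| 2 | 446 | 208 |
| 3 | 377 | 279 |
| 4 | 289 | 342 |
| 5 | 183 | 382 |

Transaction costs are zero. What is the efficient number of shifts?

Bargaining reaches the level where marginal profit last exceeds marginal effluent damage.
That holds through level 3 (377 ≥ 279) but not at 4 (289 < 342).

3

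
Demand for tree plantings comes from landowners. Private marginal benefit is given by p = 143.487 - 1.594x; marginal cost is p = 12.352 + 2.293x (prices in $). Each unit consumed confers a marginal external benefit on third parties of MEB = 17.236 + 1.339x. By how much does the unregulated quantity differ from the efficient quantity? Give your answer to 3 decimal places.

24.494 units

Market equilibrium (private): 12.352 + 2.293x = 143.487 - 1.594x → x_m = 33.7368.
Social marginal benefit = demand + MEB = 160.723 - 0.255x.
Set SMB = MC: 160.723 - 0.255x = 12.352 + 2.293x → x* = 58.2304.
Gap = |33.7368 − 58.2304| = 24.4936.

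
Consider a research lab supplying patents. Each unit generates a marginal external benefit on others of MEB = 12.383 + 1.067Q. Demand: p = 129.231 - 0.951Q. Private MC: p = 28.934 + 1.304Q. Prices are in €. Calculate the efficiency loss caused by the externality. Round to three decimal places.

Market equilibrium (private): 28.934 + 1.304Q = 129.231 - 0.951Q → Q_m = 44.4776.
Social marginal cost = private MC − MEB = 16.551 + 0.237Q.
Set SMC = demand: 16.551 + 0.237Q = 129.231 - 0.951Q → Q* = 94.8485.
The welfare-loss triangle has base |Q_m − Q*| and height MEB(Q_m) (the vertical gap between SMC and demand is zero at Q* and MEB at Q_m).
DWL = ½ × 50.3709 × 59.8406 = 1507.1124.

DWL = €1507.112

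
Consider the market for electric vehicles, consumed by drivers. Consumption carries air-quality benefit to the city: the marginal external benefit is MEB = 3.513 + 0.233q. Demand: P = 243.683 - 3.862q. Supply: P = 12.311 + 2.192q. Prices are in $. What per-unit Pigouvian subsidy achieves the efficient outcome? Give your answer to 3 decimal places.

subsidy = $12.915 per unit

Social marginal benefit = demand + MEB = 247.196 - 3.629q.
Set SMB = MC: 247.196 - 3.629q = 12.311 + 2.192q → q* = 40.3513.
The Pigouvian subsidy equals MEB at q*: 3.513 + 0.233×40.3513 = 12.9149.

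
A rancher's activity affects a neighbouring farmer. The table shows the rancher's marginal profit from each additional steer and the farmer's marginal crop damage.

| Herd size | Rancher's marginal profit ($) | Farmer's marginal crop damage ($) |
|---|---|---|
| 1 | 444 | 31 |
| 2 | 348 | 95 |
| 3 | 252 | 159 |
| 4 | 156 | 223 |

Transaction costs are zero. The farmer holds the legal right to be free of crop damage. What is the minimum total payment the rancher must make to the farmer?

Efficient level: marginal profit ≥ marginal crop damage through level 3, so k* = 3.
With the farmer holding the right, the rancher must at least compensate total damage at k*: 31 + 95 + 159 = 285.

$285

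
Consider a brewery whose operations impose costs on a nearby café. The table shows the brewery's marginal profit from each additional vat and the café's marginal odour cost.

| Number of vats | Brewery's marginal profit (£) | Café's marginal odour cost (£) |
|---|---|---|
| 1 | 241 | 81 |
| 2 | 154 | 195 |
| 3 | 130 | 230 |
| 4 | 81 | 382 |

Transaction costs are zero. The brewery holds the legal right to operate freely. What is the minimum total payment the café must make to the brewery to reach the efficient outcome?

£365

Left alone the brewery would choose level 4 (marginal profit stays positive).
Efficient level: k* = 1 (marginal profit ≥ marginal odour cost through 1).
The café must at least cover the brewery's forgone profit from cutting 4→1: 154 + 130 + 81 = 365.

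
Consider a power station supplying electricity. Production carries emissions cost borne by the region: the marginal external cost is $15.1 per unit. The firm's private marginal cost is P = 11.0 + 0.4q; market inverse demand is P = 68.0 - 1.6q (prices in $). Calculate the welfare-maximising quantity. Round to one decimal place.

Social marginal cost = private MC + MEC = 26.1 + 0.4q.
Set SMC = demand: 26.1 + 0.4q = 68.0 - 1.6q → q* = 20.9500.

q* = 21.0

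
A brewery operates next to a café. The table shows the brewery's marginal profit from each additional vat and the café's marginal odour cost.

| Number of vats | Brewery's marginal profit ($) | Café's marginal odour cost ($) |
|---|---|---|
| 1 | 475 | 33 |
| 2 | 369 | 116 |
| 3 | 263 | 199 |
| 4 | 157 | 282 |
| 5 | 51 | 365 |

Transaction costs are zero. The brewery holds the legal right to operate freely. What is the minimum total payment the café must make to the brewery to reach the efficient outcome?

Left alone the brewery would choose level 5 (marginal profit stays positive).
Efficient level: k* = 3 (marginal profit ≥ marginal odour cost through 3).
The café must at least cover the brewery's forgone profit from cutting 5→3: 157 + 51 = 208.

$208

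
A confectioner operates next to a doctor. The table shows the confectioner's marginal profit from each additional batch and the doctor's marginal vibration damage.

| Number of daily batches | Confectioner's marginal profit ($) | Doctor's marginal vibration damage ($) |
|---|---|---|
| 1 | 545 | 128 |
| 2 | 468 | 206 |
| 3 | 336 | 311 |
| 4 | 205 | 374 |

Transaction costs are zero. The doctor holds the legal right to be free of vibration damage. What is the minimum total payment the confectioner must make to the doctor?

$645

Efficient level: marginal profit ≥ marginal vibration damage through level 3, so k* = 3.
With the doctor holding the right, the confectioner must at least compensate total damage at k*: 128 + 206 + 311 = 645.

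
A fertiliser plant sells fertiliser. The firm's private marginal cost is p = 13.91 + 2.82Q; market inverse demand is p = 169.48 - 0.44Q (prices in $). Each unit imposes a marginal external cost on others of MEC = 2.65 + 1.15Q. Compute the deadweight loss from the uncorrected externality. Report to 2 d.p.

DWL = $375.24

Market equilibrium (private): 13.91 + 2.82Q = 169.48 - 0.44Q → Q_m = 47.7209.
Social marginal cost = private MC + MEC = 16.56 + 3.97Q.
Set SMC = demand: 16.56 + 3.97Q = 169.48 - 0.44Q → Q* = 34.6757.
Height of the DWL triangle at Q_m is SMC(Q_m) − demand(Q_m) = MEC(Q_m) = 57.5290.
DWL = ½ × 13.0452 × 57.5290 = 375.2387.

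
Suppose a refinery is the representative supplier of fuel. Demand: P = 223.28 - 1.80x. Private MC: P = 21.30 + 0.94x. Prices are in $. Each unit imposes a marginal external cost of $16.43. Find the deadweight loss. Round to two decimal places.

Market equilibrium (private): 21.30 + 0.94x = 223.28 - 1.80x → x_m = 73.7153.
Social marginal cost = private MC + MEC = 37.73 + 0.94x.
Set SMC = demand: 37.73 + 0.94x = 223.28 - 1.80x → x* = 67.7190.
The loss is the area between SMC and demand from x* to x_m; with linear curves that's a triangle of height MEC(x_m).
DWL = ½ × 5.9963 × 16.4300 = 49.2596.

DWL = $49.26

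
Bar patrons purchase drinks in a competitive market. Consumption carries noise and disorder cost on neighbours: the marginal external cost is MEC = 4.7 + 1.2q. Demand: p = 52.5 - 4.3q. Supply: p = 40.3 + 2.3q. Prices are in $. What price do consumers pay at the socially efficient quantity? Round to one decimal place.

Social marginal benefit = demand − MEC = 47.8 - 5.5q.
Set SMB = MC: 47.8 - 5.5q = 40.3 + 2.3q → q* = 0.9615.
Consumer price on the demand curve at q*: 52.5 − 4.3×0.9615 = 48.3656.

P = $48.4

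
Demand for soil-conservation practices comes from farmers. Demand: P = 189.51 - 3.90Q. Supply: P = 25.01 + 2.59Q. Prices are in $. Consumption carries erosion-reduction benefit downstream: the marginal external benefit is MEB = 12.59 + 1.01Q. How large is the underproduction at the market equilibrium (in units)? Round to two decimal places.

6.97 units

Market equilibrium (private): 25.01 + 2.59Q = 189.51 - 3.90Q → Q_m = 25.3467.
Social marginal benefit = demand + MEB = 202.10 - 2.89Q.
Set SMB = MC: 202.10 - 2.89Q = 25.01 + 2.59Q → Q* = 32.3157.
Gap = |25.3467 − 32.3157| = 6.9690.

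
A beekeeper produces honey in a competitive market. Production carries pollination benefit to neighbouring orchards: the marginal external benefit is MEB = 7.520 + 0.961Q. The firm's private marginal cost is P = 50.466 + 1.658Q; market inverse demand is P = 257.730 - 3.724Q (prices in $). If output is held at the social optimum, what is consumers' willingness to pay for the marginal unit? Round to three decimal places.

Social marginal cost = private MC − MEB = 42.946 + 0.697Q.
Set SMC = demand: 42.946 + 0.697Q = 257.730 - 3.724Q → Q* = 48.5827.
Consumer price on the demand curve at Q*: 257.730 − 3.724×48.5827 = 76.8080.

P = $76.808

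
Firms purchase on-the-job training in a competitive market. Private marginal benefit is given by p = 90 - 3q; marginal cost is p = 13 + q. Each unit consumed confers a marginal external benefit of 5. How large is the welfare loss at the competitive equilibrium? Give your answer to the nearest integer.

Market equilibrium (private): 13 + q = 90 - 3q → q_m = 19.2500.
Social marginal benefit = demand + MEB = 95 - 3q.
Set SMB = MC: 95 - 3q = 13 + q → q* = 20.5000.
The loss is the area between SMB and MC from q* to q_m; with linear curves that's a triangle of height MEB(q_m).
DWL = ½ × 1.2500 × 5.0000 = 3.1250.

DWL = 3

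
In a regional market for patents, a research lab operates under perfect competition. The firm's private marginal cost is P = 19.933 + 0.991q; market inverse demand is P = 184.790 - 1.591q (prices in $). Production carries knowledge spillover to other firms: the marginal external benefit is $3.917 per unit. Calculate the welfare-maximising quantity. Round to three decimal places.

q* = 65.366

Social marginal cost = private MC − MEB = 16.016 + 0.991q.
Set SMC = demand: 16.016 + 0.991q = 184.790 - 1.591q → q* = 65.3656.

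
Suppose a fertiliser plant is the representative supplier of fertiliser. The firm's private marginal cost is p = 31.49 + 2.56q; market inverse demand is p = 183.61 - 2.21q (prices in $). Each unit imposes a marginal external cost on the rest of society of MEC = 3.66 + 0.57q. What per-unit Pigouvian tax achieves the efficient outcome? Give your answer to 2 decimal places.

tax = $19.51 per unit

Social marginal cost = private MC + MEC = 35.15 + 3.13q.
Set SMC = demand: 35.15 + 3.13q = 183.61 - 2.21q → q* = 27.8015.
The Pigouvian tax equals MEC at q*: 3.66 + 0.57×27.8015 = 19.5069.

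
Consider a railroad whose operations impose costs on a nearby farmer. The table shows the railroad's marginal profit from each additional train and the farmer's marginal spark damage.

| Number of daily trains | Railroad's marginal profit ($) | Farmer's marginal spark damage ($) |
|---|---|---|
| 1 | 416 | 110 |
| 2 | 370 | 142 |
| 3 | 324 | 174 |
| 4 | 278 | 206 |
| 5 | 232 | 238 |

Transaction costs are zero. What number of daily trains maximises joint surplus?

4

Bargaining reaches the level where marginal profit last exceeds marginal spark damage.
That holds through level 4 (278 ≥ 206) but not at 5 (232 < 238).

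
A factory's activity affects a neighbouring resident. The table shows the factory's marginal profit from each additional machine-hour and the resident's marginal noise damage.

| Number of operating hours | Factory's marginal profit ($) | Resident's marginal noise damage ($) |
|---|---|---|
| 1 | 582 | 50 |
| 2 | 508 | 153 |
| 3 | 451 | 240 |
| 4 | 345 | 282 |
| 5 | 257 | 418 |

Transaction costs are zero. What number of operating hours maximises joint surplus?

Bargaining reaches the level where marginal profit last exceeds marginal noise damage.
That holds through level 4 (345 ≥ 282) but not at 5 (257 < 418).

4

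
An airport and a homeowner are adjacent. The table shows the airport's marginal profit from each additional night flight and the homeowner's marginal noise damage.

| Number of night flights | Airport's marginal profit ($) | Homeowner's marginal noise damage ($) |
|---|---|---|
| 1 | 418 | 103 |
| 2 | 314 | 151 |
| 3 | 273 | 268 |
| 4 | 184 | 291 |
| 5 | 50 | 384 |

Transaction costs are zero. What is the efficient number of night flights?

3

Bargaining reaches the level where marginal profit last exceeds marginal noise damage.
That holds through level 3 (273 ≥ 268) but not at 4 (184 < 291).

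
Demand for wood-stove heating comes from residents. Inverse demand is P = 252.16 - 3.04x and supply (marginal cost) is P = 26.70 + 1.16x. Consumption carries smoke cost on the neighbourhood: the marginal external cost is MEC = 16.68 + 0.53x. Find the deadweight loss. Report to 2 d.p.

Market equilibrium (private): 26.70 + 1.16x = 252.16 - 3.04x → x_m = 53.6810.
Social marginal benefit = demand − MEC = 235.48 - 3.57x.
Set SMB = MC: 235.48 - 3.57x = 26.70 + 1.16x → x* = 44.1395.
The loss is the area between SMB and MC from x* to x_m; with linear curves that's a triangle of height MEC(x_m).
DWL = ½ × 9.5415 × 45.1309 = 215.3082.

DWL = 215.31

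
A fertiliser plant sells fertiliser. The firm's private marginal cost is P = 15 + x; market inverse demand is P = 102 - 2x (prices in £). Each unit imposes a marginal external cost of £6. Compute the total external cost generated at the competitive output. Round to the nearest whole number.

£174

Market equilibrium (private): 15 + x = 102 - 2x → x_m = 29.0000.
Total external cost = MEC × x_m = 6 × 29.0000 = 174.0000.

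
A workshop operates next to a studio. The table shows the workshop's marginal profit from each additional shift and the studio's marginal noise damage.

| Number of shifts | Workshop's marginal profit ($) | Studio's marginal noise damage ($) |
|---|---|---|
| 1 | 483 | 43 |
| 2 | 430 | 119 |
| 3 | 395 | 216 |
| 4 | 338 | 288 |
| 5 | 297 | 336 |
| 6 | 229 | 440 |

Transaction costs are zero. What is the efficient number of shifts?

4

Bargaining reaches the level where marginal profit last exceeds marginal noise damage.
That holds through level 4 (338 ≥ 288) but not at 5 (297 < 336).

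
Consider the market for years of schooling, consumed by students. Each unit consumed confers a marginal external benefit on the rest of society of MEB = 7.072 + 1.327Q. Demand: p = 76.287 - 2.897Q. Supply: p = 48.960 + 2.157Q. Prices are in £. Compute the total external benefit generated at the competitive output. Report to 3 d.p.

£57.636

Market equilibrium (private): 48.960 + 2.157Q = 76.287 - 2.897Q → Q_m = 5.4070.
Total external benefit = ∫₀^{Q_m} (7.072 + 1.327Q) dQ = 7.072×5.4070 + ½×1.327×5.4070² = 57.6362.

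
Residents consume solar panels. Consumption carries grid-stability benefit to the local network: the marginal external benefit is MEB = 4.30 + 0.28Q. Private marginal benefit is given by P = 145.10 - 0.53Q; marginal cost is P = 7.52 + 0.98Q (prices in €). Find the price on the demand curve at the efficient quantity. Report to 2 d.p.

P = €83.96

Social marginal benefit = demand + MEB = 149.40 - 0.25Q.
Set SMB = MC: 149.40 - 0.25Q = 7.52 + 0.98Q → Q* = 115.3496.
Consumer price on the demand curve at Q*: 145.10 − 0.53×115.3496 = 83.9647.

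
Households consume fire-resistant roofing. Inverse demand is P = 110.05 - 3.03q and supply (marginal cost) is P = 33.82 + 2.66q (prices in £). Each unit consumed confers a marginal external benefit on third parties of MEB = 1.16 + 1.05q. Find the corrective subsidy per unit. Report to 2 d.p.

Social marginal benefit = demand + MEB = 111.21 - 1.98q.
Set SMB = MC: 111.21 - 1.98q = 33.82 + 2.66q → q* = 16.6789.
The Pigouvian subsidy equals MEB at q*: 1.16 + 1.05×16.6789 = 18.6728.

subsidy = £18.67 per unit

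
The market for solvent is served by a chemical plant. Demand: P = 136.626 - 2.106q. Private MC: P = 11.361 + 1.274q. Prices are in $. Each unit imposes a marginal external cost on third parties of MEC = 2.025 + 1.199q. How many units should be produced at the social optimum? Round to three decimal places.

Social marginal cost = private MC + MEC = 13.386 + 2.473q.
Set SMC = demand: 13.386 + 2.473q = 136.626 - 2.106q → q* = 26.9142.

q* = 26.914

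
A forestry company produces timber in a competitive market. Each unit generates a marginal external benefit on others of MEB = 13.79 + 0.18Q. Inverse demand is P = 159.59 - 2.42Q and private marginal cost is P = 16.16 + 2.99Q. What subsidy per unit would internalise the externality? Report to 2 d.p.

subsidy = 19.20 per unit

Social marginal cost = private MC − MEB = 2.37 + 2.81Q.
Set SMC = demand: 2.37 + 2.81Q = 159.59 - 2.42Q → Q* = 30.0612.
The Pigouvian subsidy equals MEB at Q*: 13.79 + 0.18×30.0612 = 19.2010.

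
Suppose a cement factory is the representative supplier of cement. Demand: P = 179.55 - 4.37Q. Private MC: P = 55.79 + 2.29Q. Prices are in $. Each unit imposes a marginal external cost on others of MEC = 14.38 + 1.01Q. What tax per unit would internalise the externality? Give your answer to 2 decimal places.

tax = $28.78 per unit

Social marginal cost = private MC + MEC = 70.17 + 3.30Q.
Set SMC = demand: 70.17 + 3.30Q = 179.55 - 4.37Q → Q* = 14.2608.
The Pigouvian tax equals MEC at Q*: 14.38 + 1.01×14.2608 = 28.7834.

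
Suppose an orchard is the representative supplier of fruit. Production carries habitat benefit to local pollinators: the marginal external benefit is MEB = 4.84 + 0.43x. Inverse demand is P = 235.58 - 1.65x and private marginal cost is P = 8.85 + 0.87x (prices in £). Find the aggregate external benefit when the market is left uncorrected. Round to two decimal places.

£2175.89

Market equilibrium (private): 8.85 + 0.87x = 235.58 - 1.65x → x_m = 89.9722.
Total external benefit = ∫₀^{x_m} (4.84 + 0.43x) dx = 4.84×89.9722 + ½×0.43×89.9722² = 2175.8898.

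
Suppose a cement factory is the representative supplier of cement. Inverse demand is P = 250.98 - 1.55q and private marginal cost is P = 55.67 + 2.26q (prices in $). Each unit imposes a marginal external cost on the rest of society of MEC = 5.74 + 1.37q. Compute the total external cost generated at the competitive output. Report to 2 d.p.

Market equilibrium (private): 55.67 + 2.26q = 250.98 - 1.55q → q_m = 51.2625.
Total external cost = ∫₀^{q_m} (5.74 + 1.37q) dq = 5.74×51.2625 + ½×1.37×51.2625² = 2094.3198.

$2094.32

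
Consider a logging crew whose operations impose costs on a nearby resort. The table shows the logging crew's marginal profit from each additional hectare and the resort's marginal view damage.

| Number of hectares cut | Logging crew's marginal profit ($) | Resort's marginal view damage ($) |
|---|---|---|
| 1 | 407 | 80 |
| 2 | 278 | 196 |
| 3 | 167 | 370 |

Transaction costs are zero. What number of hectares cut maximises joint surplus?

2

Bargaining reaches the level where marginal profit last exceeds marginal view damage.
That holds through level 2 (278 ≥ 196) but not at 3 (167 < 370).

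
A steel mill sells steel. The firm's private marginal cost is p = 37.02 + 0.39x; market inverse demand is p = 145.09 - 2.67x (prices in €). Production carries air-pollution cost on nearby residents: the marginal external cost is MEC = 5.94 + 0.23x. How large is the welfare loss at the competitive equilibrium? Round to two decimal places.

Market equilibrium (private): 37.02 + 0.39x = 145.09 - 2.67x → x_m = 35.3170.
Social marginal cost = private MC + MEC = 42.96 + 0.62x.
Set SMC = demand: 42.96 + 0.62x = 145.09 - 2.67x → x* = 31.0426.
Height of the DWL triangle at x_m is SMC(x_m) − demand(x_m) = MEC(x_m) = 14.0629.
DWL = ½ × 4.2744 × 14.0629 = 30.0552.

DWL = €30.06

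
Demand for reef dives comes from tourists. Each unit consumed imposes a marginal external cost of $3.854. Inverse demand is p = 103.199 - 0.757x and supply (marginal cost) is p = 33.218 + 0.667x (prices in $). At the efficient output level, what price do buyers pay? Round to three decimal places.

P = $68.046

Social marginal benefit = demand − MEC = 99.345 - 0.757x.
Set SMB = MC: 99.345 - 0.757x = 33.218 + 0.667x → x* = 46.4375.
Consumer price on the demand curve at x*: 103.199 − 0.757×46.4375 = 68.0458.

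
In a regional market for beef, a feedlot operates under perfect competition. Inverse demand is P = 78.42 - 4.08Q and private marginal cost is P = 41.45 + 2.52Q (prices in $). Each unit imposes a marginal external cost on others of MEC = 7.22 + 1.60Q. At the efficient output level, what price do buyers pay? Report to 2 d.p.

Social marginal cost = private MC + MEC = 48.67 + 4.12Q.
Set SMC = demand: 48.67 + 4.12Q = 78.42 - 4.08Q → Q* = 3.6280.
Consumer price on the demand curve at Q*: 78.42 − 4.08×3.6280 = 63.6178.

P = $63.62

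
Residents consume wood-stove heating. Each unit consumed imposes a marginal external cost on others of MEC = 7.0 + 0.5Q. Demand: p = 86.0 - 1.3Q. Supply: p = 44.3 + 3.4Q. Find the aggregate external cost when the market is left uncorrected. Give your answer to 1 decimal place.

81.8

Market equilibrium (private): 44.3 + 3.4Q = 86.0 - 1.3Q → Q_m = 8.8723.
Total external cost = ∫₀^{Q_m} (7.0 + 0.5Q) dQ = 7.0×8.8723 + ½×0.5×8.8723² = 81.7855.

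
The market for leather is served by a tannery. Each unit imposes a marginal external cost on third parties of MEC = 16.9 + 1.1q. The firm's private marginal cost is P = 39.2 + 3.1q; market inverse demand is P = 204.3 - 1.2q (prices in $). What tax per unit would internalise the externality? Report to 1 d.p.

tax = $47.1 per unit

Social marginal cost = private MC + MEC = 56.1 + 4.2q.
Set SMC = demand: 56.1 + 4.2q = 204.3 - 1.2q → q* = 27.4444.
The Pigouvian tax equals MEC at q*: 16.9 + 1.1×27.4444 = 47.0888.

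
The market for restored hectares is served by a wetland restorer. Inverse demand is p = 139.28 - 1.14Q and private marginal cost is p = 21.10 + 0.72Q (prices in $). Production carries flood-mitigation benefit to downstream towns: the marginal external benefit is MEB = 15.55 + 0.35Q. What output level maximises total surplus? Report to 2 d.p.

Q* = 88.56

Social marginal cost = private MC − MEB = 5.55 + 0.37Q.
Set SMC = demand: 5.55 + 0.37Q = 139.28 - 1.14Q → Q* = 88.5629.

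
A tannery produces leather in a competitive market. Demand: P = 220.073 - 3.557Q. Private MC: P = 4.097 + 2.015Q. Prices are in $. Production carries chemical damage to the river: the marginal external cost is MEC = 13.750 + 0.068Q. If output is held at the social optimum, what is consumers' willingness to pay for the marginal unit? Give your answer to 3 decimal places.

P = $92.534

Social marginal cost = private MC + MEC = 17.847 + 2.083Q.
Set SMC = demand: 17.847 + 2.083Q = 220.073 - 3.557Q → Q* = 35.8557.
Consumer price on the demand curve at Q*: 220.073 − 3.557×35.8557 = 92.5343.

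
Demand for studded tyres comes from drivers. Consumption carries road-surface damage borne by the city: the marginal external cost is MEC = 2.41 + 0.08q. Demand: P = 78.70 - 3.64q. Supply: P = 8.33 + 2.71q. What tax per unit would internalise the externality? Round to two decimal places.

Social marginal benefit = demand − MEC = 76.29 - 3.72q.
Set SMB = MC: 76.29 - 3.72q = 8.33 + 2.71q → q* = 10.5692.
The Pigouvian tax equals MEC at q*: 2.41 + 0.08×10.5692 = 3.2555.

tax = 3.26 per unit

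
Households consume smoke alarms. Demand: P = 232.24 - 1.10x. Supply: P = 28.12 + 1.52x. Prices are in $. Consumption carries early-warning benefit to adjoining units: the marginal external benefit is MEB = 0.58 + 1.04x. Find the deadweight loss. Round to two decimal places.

DWL = $2107.38

Market equilibrium (private): 28.12 + 1.52x = 232.24 - 1.10x → x_m = 77.9084.
Social marginal benefit = demand + MEB = 232.82 - 0.06x.
Set SMB = MC: 232.82 - 0.06x = 28.12 + 1.52x → x* = 129.5570.
Height of the DWL triangle at x_m is SMB(x_m) − MC(x_m) = MEB(x_m) = 81.6047.
DWL = ½ × 51.6486 × 81.6047 = 2107.3843.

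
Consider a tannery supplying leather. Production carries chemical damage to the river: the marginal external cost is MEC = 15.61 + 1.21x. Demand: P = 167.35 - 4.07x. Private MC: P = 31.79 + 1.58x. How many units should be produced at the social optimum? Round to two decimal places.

x* = 17.49

Social marginal cost = private MC + MEC = 47.40 + 2.79x.
Set SMC = demand: 47.40 + 2.79x = 167.35 - 4.07x → x* = 17.4854.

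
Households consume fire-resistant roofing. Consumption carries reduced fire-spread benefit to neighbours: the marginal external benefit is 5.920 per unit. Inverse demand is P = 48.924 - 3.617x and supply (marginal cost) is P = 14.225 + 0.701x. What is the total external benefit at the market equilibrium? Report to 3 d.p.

47.573

Market equilibrium (private): 14.225 + 0.701x = 48.924 - 3.617x → x_m = 8.0359.
Total external benefit = MEB × x_m = 5.920 × 8.0359 = 47.5725.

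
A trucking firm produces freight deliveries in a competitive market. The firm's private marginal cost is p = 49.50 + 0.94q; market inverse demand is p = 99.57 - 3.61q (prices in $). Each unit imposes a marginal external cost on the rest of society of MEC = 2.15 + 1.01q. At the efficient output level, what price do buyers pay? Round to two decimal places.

P = $68.46

Social marginal cost = private MC + MEC = 51.65 + 1.95q.
Set SMC = demand: 51.65 + 1.95q = 99.57 - 3.61q → q* = 8.6187.
Consumer price on the demand curve at q*: 99.57 − 3.61×8.6187 = 68.4565.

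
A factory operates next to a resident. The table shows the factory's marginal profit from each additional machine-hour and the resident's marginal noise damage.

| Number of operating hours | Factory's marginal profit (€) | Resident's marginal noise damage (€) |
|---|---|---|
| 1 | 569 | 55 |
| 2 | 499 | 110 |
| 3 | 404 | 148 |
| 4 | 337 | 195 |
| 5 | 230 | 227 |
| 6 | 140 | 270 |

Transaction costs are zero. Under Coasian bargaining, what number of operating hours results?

Bargaining reaches the level where marginal profit last exceeds marginal noise damage.
That holds through level 5 (230 ≥ 227) but not at 6 (140 < 270).

5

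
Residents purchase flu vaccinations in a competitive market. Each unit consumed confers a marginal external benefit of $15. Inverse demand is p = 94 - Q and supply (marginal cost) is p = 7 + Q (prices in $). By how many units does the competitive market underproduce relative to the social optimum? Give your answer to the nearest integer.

8 units

Market equilibrium (private): 7 + Q = 94 - Q → Q_m = 43.5000.
Social marginal benefit = demand + MEB = 109 - Q.
Set SMB = MC: 109 - Q = 7 + Q → Q* = 51.0000.
Gap = |43.5000 − 51.0000| = 7.5000.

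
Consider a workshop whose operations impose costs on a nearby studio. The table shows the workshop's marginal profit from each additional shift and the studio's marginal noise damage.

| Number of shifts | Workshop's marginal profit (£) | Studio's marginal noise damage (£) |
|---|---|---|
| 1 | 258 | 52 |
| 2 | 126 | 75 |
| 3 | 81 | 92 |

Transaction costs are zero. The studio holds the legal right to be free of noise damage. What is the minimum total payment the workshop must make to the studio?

Efficient level: marginal profit ≥ marginal noise damage through level 2, so k* = 2.
With the studio holding the right, the workshop must at least compensate total damage at k*: 52 + 75 = 127.

£127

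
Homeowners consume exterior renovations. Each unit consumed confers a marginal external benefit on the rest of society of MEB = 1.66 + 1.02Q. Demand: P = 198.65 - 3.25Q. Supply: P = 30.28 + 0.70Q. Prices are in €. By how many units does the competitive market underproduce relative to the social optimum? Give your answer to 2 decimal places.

15.41 units

Market equilibrium (private): 30.28 + 0.70Q = 198.65 - 3.25Q → Q_m = 42.6253.
Social marginal benefit = demand + MEB = 200.31 - 2.23Q.
Set SMB = MC: 200.31 - 2.23Q = 30.28 + 0.70Q → Q* = 58.0307.
Gap = |42.6253 − 58.0307| = 15.4054.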